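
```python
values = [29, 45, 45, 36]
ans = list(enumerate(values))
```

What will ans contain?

Step 1: enumerate pairs each element with its index:
  (0, 29)
  (1, 45)
  (2, 45)
  (3, 36)
Therefore ans = [(0, 29), (1, 45), (2, 45), (3, 36)].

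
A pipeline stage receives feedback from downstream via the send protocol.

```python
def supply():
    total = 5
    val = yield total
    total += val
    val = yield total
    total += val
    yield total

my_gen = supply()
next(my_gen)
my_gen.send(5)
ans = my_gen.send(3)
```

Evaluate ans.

Step 1: next() -> yield total=5.
Step 2: send(5) -> val=5, total = 5+5 = 10, yield 10.
Step 3: send(3) -> val=3, total = 10+3 = 13, yield 13.
Therefore ans = 13.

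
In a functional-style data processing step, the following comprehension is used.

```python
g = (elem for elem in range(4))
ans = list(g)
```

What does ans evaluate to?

Step 1: Generator expression iterates range(4): [0, 1, 2, 3].
Step 2: list() collects all values.
Therefore ans = [0, 1, 2, 3].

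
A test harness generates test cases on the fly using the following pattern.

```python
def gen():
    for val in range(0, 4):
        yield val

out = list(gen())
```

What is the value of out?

Step 1: The generator yields each value from range(0, 4).
Step 2: list() consumes all yields: [0, 1, 2, 3].
Therefore out = [0, 1, 2, 3].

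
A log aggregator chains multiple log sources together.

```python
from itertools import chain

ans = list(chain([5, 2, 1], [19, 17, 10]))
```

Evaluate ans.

Step 1: chain() concatenates iterables: [5, 2, 1] + [19, 17, 10].
Therefore ans = [5, 2, 1, 19, 17, 10].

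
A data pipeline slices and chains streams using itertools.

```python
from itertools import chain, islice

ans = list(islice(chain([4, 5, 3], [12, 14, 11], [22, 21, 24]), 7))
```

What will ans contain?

Step 1: chain([4, 5, 3], [12, 14, 11], [22, 21, 24]) = [4, 5, 3, 12, 14, 11, 22, 21, 24].
Step 2: islice takes first 7 elements: [4, 5, 3, 12, 14, 11, 22].
Therefore ans = [4, 5, 3, 12, 14, 11, 22].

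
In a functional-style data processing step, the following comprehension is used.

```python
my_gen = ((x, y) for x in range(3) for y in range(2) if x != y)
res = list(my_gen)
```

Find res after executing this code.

Step 1: Nested generator over range(3) x range(2) where x != y:
  (0, 0): excluded (x == y)
  (0, 1): included
  (1, 0): included
  (1, 1): excluded (x == y)
  (2, 0): included
  (2, 1): included
Therefore res = [(0, 1), (1, 0), (2, 0), (2, 1)].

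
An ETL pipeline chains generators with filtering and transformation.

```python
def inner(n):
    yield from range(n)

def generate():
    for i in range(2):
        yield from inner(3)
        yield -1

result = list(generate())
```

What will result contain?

Step 1: For each i in range(2):
  i=0: yield from inner(3) -> [0, 1, 2], then yield -1
  i=1: yield from inner(3) -> [0, 1, 2], then yield -1
Therefore result = [0, 1, 2, -1, 0, 1, 2, -1].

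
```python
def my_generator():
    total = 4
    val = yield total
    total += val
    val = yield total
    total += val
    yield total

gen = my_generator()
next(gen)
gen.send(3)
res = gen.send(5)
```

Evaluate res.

Step 1: next() -> yield total=4.
Step 2: send(3) -> val=3, total = 4+3 = 7, yield 7.
Step 3: send(5) -> val=5, total = 7+5 = 12, yield 12.
Therefore res = 12.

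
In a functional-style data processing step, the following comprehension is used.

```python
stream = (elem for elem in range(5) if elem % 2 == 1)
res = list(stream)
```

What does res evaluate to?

Step 1: Filter range(5) keeping only odd values:
  elem=0: even, excluded
  elem=1: odd, included
  elem=2: even, excluded
  elem=3: odd, included
  elem=4: even, excluded
Therefore res = [1, 3].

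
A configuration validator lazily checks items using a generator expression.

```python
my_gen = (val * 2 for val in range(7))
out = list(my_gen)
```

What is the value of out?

Step 1: For each val in range(7), compute val*2:
  val=0: 0*2 = 0
  val=1: 1*2 = 2
  val=2: 2*2 = 4
  val=3: 3*2 = 6
  val=4: 4*2 = 8
  val=5: 5*2 = 10
  val=6: 6*2 = 12
Therefore out = [0, 2, 4, 6, 8, 10, 12].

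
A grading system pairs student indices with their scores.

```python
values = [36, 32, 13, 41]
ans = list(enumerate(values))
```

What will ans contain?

Step 1: enumerate pairs each element with its index:
  (0, 36)
  (1, 32)
  (2, 13)
  (3, 41)
Therefore ans = [(0, 36), (1, 32), (2, 13), (3, 41)].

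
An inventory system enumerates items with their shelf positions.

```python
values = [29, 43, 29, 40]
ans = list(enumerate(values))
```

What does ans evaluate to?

Step 1: enumerate pairs each element with its index:
  (0, 29)
  (1, 43)
  (2, 29)
  (3, 40)
Therefore ans = [(0, 29), (1, 43), (2, 29), (3, 40)].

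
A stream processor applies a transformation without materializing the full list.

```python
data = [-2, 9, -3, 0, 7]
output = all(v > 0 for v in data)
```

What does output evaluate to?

Step 1: Check v > 0 for each element in [-2, 9, -3, 0, 7]:
  -2 > 0: False
  9 > 0: True
  -3 > 0: False
  0 > 0: False
  7 > 0: True
Step 2: all() returns False.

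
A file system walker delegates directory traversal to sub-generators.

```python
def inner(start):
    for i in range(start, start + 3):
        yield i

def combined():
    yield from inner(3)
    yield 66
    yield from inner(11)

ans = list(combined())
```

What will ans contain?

Step 1: combined() delegates to inner(3):
  yield 3
  yield 4
  yield 5
Step 2: yield 66
Step 3: Delegates to inner(11):
  yield 11
  yield 12
  yield 13
Therefore ans = [3, 4, 5, 66, 11, 12, 13].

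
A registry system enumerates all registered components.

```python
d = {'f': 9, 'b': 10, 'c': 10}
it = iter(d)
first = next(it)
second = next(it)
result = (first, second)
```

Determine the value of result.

Step 1: iter(d) iterates over keys: ['f', 'b', 'c'].
Step 2: first = next(it) = 'f', second = next(it) = 'b'.
Therefore result = ('f', 'b').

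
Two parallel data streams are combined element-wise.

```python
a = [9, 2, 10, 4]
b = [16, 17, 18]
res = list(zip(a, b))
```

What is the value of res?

Step 1: zip stops at shortest (len(a)=4, len(b)=3):
  Index 0: (9, 16)
  Index 1: (2, 17)
  Index 2: (10, 18)
Step 2: Last element of a (4) has no pair, dropped.
Therefore res = [(9, 16), (2, 17), (10, 18)].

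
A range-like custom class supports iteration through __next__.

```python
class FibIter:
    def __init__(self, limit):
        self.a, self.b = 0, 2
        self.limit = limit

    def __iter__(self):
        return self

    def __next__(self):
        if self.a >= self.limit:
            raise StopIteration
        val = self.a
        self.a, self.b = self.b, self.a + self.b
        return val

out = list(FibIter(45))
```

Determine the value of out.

Step 1: Fibonacci-like sequence (a=0, b=2) until >= 45:
  Yield 0, then a,b = 2,2
  Yield 2, then a,b = 2,4
  Yield 2, then a,b = 4,6
  Yield 4, then a,b = 6,10
  Yield 6, then a,b = 10,16
  Yield 10, then a,b = 16,26
  Yield 16, then a,b = 26,42
  Yield 26, then a,b = 42,68
  Yield 42, then a,b = 68,110
Step 2: 68 >= 45, stop.
Therefore out = [0, 2, 2, 4, 6, 10, 16, 26, 42].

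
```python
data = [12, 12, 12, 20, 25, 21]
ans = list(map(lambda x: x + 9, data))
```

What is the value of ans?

Step 1: Apply lambda x: x + 9 to each element:
  12 -> 21
  12 -> 21
  12 -> 21
  20 -> 29
  25 -> 34
  21 -> 30
Therefore ans = [21, 21, 21, 29, 34, 30].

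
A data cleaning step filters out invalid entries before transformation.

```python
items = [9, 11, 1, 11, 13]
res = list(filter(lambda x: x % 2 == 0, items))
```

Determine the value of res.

Step 1: Filter elements divisible by 2:
  9 % 2 = 1: removed
  11 % 2 = 1: removed
  1 % 2 = 1: removed
  11 % 2 = 1: removed
  13 % 2 = 1: removed
Therefore res = [].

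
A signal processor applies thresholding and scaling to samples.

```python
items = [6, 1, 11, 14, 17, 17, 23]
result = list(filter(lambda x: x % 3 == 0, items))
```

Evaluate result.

Step 1: Filter elements divisible by 3:
  6 % 3 = 0: kept
  1 % 3 = 1: removed
  11 % 3 = 2: removed
  14 % 3 = 2: removed
  17 % 3 = 2: removed
  17 % 3 = 2: removed
  23 % 3 = 2: removed
Therefore result = [6].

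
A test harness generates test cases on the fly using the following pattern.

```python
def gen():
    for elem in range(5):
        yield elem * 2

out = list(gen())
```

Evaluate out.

Step 1: For each elem in range(5), yield elem * 2:
  elem=0: yield 0 * 2 = 0
  elem=1: yield 1 * 2 = 2
  elem=2: yield 2 * 2 = 4
  elem=3: yield 3 * 2 = 6
  elem=4: yield 4 * 2 = 8
Therefore out = [0, 2, 4, 6, 8].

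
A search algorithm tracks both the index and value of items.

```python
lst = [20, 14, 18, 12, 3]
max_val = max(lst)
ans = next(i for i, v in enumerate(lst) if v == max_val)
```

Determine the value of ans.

Step 1: max([20, 14, 18, 12, 3]) = 20.
Step 2: Find first index where value == 20:
  Index 0: 20 == 20, found!
Therefore ans = 0.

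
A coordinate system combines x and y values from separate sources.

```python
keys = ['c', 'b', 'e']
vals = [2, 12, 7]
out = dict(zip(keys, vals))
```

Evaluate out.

Step 1: zip pairs keys with values:
  'c' -> 2
  'b' -> 12
  'e' -> 7
Therefore out = {'c': 2, 'b': 12, 'e': 7}.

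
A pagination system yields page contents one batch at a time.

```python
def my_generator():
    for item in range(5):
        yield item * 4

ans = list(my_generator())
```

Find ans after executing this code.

Step 1: For each item in range(5), yield item * 4:
  item=0: yield 0 * 4 = 0
  item=1: yield 1 * 4 = 4
  item=2: yield 2 * 4 = 8
  item=3: yield 3 * 4 = 12
  item=4: yield 4 * 4 = 16
Therefore ans = [0, 4, 8, 12, 16].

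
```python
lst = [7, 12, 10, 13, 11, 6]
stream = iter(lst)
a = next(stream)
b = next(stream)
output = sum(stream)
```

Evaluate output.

Step 1: Create iterator over [7, 12, 10, 13, 11, 6].
Step 2: a = next() = 7, b = next() = 12.
Step 3: sum() of remaining [10, 13, 11, 6] = 40.
Therefore output = 40.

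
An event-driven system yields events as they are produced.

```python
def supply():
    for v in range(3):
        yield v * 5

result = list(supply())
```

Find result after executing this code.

Step 1: For each v in range(3), yield v * 5:
  v=0: yield 0 * 5 = 0
  v=1: yield 1 * 5 = 5
  v=2: yield 2 * 5 = 10
Therefore result = [0, 5, 10].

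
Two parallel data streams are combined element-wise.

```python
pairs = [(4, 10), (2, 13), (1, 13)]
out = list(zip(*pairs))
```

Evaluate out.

Step 1: zip(*pairs) transposes: unzips [(4, 10), (2, 13), (1, 13)] into separate sequences.
Step 2: First elements: (4, 2, 1), second elements: (10, 13, 13).
Therefore out = [(4, 2, 1), (10, 13, 13)].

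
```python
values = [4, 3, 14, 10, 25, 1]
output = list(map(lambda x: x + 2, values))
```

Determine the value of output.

Step 1: Apply lambda x: x + 2 to each element:
  4 -> 6
  3 -> 5
  14 -> 16
  10 -> 12
  25 -> 27
  1 -> 3
Therefore output = [6, 5, 16, 12, 27, 3].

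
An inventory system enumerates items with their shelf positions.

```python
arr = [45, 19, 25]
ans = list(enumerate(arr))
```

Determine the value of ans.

Step 1: enumerate pairs each element with its index:
  (0, 45)
  (1, 19)
  (2, 25)
Therefore ans = [(0, 45), (1, 19), (2, 25)].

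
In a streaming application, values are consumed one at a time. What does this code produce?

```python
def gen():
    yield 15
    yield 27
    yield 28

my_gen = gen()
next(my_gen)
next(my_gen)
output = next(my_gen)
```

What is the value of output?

Step 1: gen() creates a generator.
Step 2: next(my_gen) yields 15 (consumed and discarded).
Step 3: next(my_gen) yields 27 (consumed and discarded).
Step 4: next(my_gen) yields 28, assigned to output.
Therefore output = 28.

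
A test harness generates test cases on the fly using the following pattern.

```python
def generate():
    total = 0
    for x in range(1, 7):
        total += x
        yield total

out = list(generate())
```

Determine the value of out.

Step 1: Generator accumulates running sum:
  x=1: total = 1, yield 1
  x=2: total = 3, yield 3
  x=3: total = 6, yield 6
  x=4: total = 10, yield 10
  x=5: total = 15, yield 15
  x=6: total = 21, yield 21
Therefore out = [1, 3, 6, 10, 15, 21].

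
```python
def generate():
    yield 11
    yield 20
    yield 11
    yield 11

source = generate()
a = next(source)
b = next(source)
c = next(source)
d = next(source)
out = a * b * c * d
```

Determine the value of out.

Step 1: Create generator and consume all values:
  a = next(source) = 11
  b = next(source) = 20
  c = next(source) = 11
  d = next(source) = 11
Step 2: out = 11 * 20 * 11 * 11 = 26620.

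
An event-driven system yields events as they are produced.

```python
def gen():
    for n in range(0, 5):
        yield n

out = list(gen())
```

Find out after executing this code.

Step 1: The generator yields each value from range(0, 5).
Step 2: list() consumes all yields: [0, 1, 2, 3, 4].
Therefore out = [0, 1, 2, 3, 4].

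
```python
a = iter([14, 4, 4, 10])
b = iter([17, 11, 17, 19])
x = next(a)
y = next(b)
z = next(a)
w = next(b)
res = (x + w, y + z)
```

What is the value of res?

Step 1: a iterates [14, 4, 4, 10], b iterates [17, 11, 17, 19].
Step 2: x = next(a) = 14, y = next(b) = 17.
Step 3: z = next(a) = 4, w = next(b) = 11.
Step 4: res = (14 + 11, 17 + 4) = (25, 21).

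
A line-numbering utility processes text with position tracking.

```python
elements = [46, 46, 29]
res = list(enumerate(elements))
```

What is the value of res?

Step 1: enumerate pairs each element with its index:
  (0, 46)
  (1, 46)
  (2, 29)
Therefore res = [(0, 46), (1, 46), (2, 29)].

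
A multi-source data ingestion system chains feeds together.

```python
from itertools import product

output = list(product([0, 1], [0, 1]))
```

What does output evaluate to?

Step 1: product([0, 1], [0, 1]) gives all pairs:
  (0, 0)
  (0, 1)
  (1, 0)
  (1, 1)
Therefore output = [(0, 0), (0, 1), (1, 0), (1, 1)].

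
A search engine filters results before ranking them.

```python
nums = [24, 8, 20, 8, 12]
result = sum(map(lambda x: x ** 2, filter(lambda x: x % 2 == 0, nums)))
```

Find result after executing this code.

Step 1: Filter even numbers from [24, 8, 20, 8, 12]: [24, 8, 20, 8, 12]
Step 2: Square each: [576, 64, 400, 64, 144]
Step 3: Sum = 1248.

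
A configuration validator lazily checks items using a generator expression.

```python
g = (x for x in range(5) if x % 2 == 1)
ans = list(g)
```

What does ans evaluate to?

Step 1: Filter range(5) keeping only odd values:
  x=0: even, excluded
  x=1: odd, included
  x=2: even, excluded
  x=3: odd, included
  x=4: even, excluded
Therefore ans = [1, 3].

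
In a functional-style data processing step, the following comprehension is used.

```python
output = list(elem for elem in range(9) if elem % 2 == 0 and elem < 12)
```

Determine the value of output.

Step 1: Filter range(9) where elem % 2 == 0 and elem < 12:
  elem=0: both conditions met, included
  elem=1: excluded (1 % 2 != 0)
  elem=2: both conditions met, included
  elem=3: excluded (3 % 2 != 0)
  elem=4: both conditions met, included
  elem=5: excluded (5 % 2 != 0)
  elem=6: both conditions met, included
  elem=7: excluded (7 % 2 != 0)
  elem=8: both conditions met, included
Therefore output = [0, 2, 4, 6, 8].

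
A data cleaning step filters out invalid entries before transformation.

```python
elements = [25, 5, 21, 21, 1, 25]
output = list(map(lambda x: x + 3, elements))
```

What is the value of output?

Step 1: Apply lambda x: x + 3 to each element:
  25 -> 28
  5 -> 8
  21 -> 24
  21 -> 24
  1 -> 4
  25 -> 28
Therefore output = [28, 8, 24, 24, 4, 28].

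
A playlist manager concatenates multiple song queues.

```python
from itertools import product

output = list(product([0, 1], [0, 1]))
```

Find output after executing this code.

Step 1: product([0, 1], [0, 1]) gives all pairs:
  (0, 0)
  (0, 1)
  (1, 0)
  (1, 1)
Therefore output = [(0, 0), (0, 1), (1, 0), (1, 1)].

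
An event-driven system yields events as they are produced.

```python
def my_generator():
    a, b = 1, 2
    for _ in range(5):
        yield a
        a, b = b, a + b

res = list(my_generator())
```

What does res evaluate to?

Step 1: Fibonacci-like sequence starting with a=1, b=2:
  Iteration 1: yield a=1, then a,b = 2,3
  Iteration 2: yield a=2, then a,b = 3,5
  Iteration 3: yield a=3, then a,b = 5,8
  Iteration 4: yield a=5, then a,b = 8,13
  Iteration 5: yield a=8, then a,b = 13,21
Therefore res = [1, 2, 3, 5, 8].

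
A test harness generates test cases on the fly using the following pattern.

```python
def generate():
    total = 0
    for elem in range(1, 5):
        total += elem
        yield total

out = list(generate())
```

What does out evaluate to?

Step 1: Generator accumulates running sum:
  elem=1: total = 1, yield 1
  elem=2: total = 3, yield 3
  elem=3: total = 6, yield 6
  elem=4: total = 10, yield 10
Therefore out = [1, 3, 6, 10].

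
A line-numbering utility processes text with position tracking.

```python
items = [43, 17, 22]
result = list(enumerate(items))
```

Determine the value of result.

Step 1: enumerate pairs each element with its index:
  (0, 43)
  (1, 17)
  (2, 22)
Therefore result = [(0, 43), (1, 17), (2, 22)].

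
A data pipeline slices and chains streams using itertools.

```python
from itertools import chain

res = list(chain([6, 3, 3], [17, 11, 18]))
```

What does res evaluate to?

Step 1: chain() concatenates iterables: [6, 3, 3] + [17, 11, 18].
Therefore res = [6, 3, 3, 17, 11, 18].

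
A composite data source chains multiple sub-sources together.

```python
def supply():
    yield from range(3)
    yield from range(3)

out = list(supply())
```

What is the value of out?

Step 1: Trace yields in order:
  yield 0
  yield 1
  yield 2
  yield 0
  yield 1
  yield 2
Therefore out = [0, 1, 2, 0, 1, 2].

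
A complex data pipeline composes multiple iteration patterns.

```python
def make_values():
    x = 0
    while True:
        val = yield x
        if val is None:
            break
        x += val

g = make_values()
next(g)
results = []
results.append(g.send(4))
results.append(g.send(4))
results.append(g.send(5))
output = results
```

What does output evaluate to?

Step 1: next(g) -> yield 0.
Step 2: send(4) -> x = 4, yield 4.
Step 3: send(4) -> x = 8, yield 8.
Step 4: send(5) -> x = 13, yield 13.
Therefore output = [4, 8, 13].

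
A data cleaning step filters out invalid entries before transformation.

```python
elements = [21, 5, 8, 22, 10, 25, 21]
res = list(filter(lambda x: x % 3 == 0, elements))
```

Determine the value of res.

Step 1: Filter elements divisible by 3:
  21 % 3 = 0: kept
  5 % 3 = 2: removed
  8 % 3 = 2: removed
  22 % 3 = 1: removed
  10 % 3 = 1: removed
  25 % 3 = 1: removed
  21 % 3 = 0: kept
Therefore res = [21, 21].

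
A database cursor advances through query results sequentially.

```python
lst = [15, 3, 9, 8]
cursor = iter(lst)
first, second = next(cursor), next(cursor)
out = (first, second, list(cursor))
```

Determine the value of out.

Step 1: Create iterator over [15, 3, 9, 8].
Step 2: first = 15, second = 3.
Step 3: Remaining elements: [9, 8].
Therefore out = (15, 3, [9, 8]).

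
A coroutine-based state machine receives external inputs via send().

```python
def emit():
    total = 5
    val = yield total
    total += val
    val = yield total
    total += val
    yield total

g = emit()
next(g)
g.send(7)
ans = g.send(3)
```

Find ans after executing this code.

Step 1: next() -> yield total=5.
Step 2: send(7) -> val=7, total = 5+7 = 12, yield 12.
Step 3: send(3) -> val=3, total = 12+3 = 15, yield 15.
Therefore ans = 15.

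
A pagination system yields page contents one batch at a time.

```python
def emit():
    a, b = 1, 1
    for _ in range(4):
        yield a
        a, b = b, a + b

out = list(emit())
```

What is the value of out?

Step 1: Fibonacci-like sequence starting with a=1, b=1:
  Iteration 1: yield a=1, then a,b = 1,2
  Iteration 2: yield a=1, then a,b = 2,3
  Iteration 3: yield a=2, then a,b = 3,5
  Iteration 4: yield a=3, then a,b = 5,8
Therefore out = [1, 1, 2, 3].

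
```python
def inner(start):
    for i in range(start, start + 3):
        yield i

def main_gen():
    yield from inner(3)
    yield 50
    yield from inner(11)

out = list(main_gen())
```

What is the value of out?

Step 1: main_gen() delegates to inner(3):
  yield 3
  yield 4
  yield 5
Step 2: yield 50
Step 3: Delegates to inner(11):
  yield 11
  yield 12
  yield 13
Therefore out = [3, 4, 5, 50, 11, 12, 13].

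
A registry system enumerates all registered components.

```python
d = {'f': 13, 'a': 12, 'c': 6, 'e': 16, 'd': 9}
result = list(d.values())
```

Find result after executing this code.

Step 1: d.values() returns the dictionary values in insertion order.
Therefore result = [13, 12, 6, 16, 9].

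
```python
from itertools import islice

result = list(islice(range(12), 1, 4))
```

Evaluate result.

Step 1: islice(range(12), 1, 4) takes elements at indices [1, 4).
Step 2: Elements: [1, 2, 3].
Therefore result = [1, 2, 3].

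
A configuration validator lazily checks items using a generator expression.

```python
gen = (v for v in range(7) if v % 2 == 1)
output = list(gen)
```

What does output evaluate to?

Step 1: Filter range(7) keeping only odd values:
  v=0: even, excluded
  v=1: odd, included
  v=2: even, excluded
  v=3: odd, included
  v=4: even, excluded
  v=5: odd, included
  v=6: even, excluded
Therefore output = [1, 3, 5].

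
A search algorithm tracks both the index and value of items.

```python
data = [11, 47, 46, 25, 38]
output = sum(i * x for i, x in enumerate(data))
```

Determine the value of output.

Step 1: Compute i * x for each (i, x) in enumerate([11, 47, 46, 25, 38]):
  i=0, x=11: 0*11 = 0
  i=1, x=47: 1*47 = 47
  i=2, x=46: 2*46 = 92
  i=3, x=25: 3*25 = 75
  i=4, x=38: 4*38 = 152
Step 2: sum = 0 + 47 + 92 + 75 + 152 = 366.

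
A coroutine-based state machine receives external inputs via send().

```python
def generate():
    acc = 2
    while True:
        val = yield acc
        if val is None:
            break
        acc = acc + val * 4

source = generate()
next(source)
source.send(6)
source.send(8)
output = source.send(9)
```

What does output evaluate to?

Step 1: next() -> yield acc=2.
Step 2: send(6) -> val=6, acc = 2 + 6*4 = 26, yield 26.
Step 3: send(8) -> val=8, acc = 26 + 8*4 = 58, yield 58.
Step 4: send(9) -> val=9, acc = 58 + 9*4 = 94, yield 94.
Therefore output = 94.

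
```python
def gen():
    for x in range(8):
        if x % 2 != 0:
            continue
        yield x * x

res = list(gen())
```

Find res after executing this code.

Step 1: Only yield x**2 when x is divisible by 2:
  x=0: 0 % 2 == 0, yield 0**2 = 0
  x=2: 2 % 2 == 0, yield 2**2 = 4
  x=4: 4 % 2 == 0, yield 4**2 = 16
  x=6: 6 % 2 == 0, yield 6**2 = 36
Therefore res = [0, 4, 16, 36].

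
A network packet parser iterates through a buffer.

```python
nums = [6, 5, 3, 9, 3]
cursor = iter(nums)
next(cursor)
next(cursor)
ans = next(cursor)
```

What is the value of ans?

Step 1: Create iterator over [6, 5, 3, 9, 3].
Step 2: next() consumes 6.
Step 3: next() consumes 5.
Step 4: next() returns 3.
Therefore ans = 3.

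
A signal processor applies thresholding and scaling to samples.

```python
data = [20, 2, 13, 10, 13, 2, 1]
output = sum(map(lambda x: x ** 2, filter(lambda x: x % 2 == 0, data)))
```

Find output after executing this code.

Step 1: Filter even numbers from [20, 2, 13, 10, 13, 2, 1]: [20, 2, 10, 2]
Step 2: Square each: [400, 4, 100, 4]
Step 3: Sum = 508.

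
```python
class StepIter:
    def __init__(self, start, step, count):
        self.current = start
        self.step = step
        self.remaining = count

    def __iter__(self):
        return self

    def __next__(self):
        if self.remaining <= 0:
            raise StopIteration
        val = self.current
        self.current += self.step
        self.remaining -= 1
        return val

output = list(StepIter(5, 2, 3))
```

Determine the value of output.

Step 1: StepIter starts at 5, increments by 2, for 3 steps:
  Yield 5, then current += 2
  Yield 7, then current += 2
  Yield 9, then current += 2
Therefore output = [5, 7, 9].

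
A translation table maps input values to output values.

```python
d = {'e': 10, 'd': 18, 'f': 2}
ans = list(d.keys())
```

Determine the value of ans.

Step 1: d.keys() returns the dictionary keys in insertion order.
Therefore ans = ['e', 'd', 'f'].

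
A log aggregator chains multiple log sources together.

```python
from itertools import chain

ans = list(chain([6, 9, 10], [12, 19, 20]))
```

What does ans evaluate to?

Step 1: chain() concatenates iterables: [6, 9, 10] + [12, 19, 20].
Therefore ans = [6, 9, 10, 12, 19, 20].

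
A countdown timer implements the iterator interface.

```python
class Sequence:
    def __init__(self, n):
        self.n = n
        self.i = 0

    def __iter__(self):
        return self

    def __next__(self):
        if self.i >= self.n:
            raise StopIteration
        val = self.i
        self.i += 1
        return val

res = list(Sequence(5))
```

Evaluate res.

Step 1: Sequence(5) creates an iterator counting 0 to 4.
Step 2: list() consumes all values: [0, 1, 2, 3, 4].
Therefore res = [0, 1, 2, 3, 4].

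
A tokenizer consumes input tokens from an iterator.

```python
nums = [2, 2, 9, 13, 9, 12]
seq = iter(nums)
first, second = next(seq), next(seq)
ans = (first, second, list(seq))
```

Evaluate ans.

Step 1: Create iterator over [2, 2, 9, 13, 9, 12].
Step 2: first = 2, second = 2.
Step 3: Remaining elements: [9, 13, 9, 12].
Therefore ans = (2, 2, [9, 13, 9, 12]).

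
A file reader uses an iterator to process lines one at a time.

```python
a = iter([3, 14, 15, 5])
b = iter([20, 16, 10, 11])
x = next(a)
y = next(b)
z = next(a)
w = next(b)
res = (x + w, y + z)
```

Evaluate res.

Step 1: a iterates [3, 14, 15, 5], b iterates [20, 16, 10, 11].
Step 2: x = next(a) = 3, y = next(b) = 20.
Step 3: z = next(a) = 14, w = next(b) = 16.
Step 4: res = (3 + 16, 20 + 14) = (19, 34).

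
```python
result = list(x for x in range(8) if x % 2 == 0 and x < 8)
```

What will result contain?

Step 1: Filter range(8) where x % 2 == 0 and x < 8:
  x=0: both conditions met, included
  x=1: excluded (1 % 2 != 0)
  x=2: both conditions met, included
  x=3: excluded (3 % 2 != 0)
  x=4: both conditions met, included
  x=5: excluded (5 % 2 != 0)
  x=6: both conditions met, included
  x=7: excluded (7 % 2 != 0)
Therefore result = [0, 2, 4, 6].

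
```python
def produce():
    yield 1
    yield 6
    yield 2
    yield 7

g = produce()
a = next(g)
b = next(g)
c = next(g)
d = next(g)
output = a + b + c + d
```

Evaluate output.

Step 1: Create generator and consume all values:
  a = next(g) = 1
  b = next(g) = 6
  c = next(g) = 2
  d = next(g) = 7
Step 2: output = 1 + 6 + 2 + 7 = 16.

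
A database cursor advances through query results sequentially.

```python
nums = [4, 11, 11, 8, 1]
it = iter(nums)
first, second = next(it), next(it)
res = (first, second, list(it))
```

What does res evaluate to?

Step 1: Create iterator over [4, 11, 11, 8, 1].
Step 2: first = 4, second = 11.
Step 3: Remaining elements: [11, 8, 1].
Therefore res = (4, 11, [11, 8, 1]).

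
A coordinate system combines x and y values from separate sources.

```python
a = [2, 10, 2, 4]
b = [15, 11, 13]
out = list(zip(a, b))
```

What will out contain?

Step 1: zip stops at shortest (len(a)=4, len(b)=3):
  Index 0: (2, 15)
  Index 1: (10, 11)
  Index 2: (2, 13)
Step 2: Last element of a (4) has no pair, dropped.
Therefore out = [(2, 15), (10, 11), (2, 13)].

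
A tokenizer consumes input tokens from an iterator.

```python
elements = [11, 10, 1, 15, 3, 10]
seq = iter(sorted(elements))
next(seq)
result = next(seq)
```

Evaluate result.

Step 1: sorted([11, 10, 1, 15, 3, 10]) = [1, 3, 10, 10, 11, 15].
Step 2: Create iterator and skip 1 elements.
Step 3: next() returns 3.
Therefore result = 3.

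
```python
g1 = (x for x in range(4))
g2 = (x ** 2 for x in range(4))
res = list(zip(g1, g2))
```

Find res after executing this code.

Step 1: g1 produces [0, 1, 2, 3].
Step 2: g2 produces [0, 1, 4, 9].
Step 3: zip pairs them: [(0, 0), (1, 1), (2, 4), (3, 9)].
Therefore res = [(0, 0), (1, 1), (2, 4), (3, 9)].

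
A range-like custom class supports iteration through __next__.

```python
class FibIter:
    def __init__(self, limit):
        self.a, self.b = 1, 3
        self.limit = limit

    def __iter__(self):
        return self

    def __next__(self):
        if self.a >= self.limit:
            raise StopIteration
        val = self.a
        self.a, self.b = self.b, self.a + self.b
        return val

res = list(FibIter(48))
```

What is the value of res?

Step 1: Fibonacci-like sequence (a=1, b=3) until >= 48:
  Yield 1, then a,b = 3,4
  Yield 3, then a,b = 4,7
  Yield 4, then a,b = 7,11
  Yield 7, then a,b = 11,18
  Yield 11, then a,b = 18,29
  Yield 18, then a,b = 29,47
  Yield 29, then a,b = 47,76
  Yield 47, then a,b = 76,123
Step 2: 76 >= 48, stop.
Therefore res = [1, 3, 4, 7, 11, 18, 29, 47].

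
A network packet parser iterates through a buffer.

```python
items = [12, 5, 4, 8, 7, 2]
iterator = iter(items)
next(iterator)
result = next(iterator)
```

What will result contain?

Step 1: Create iterator over [12, 5, 4, 8, 7, 2].
Step 2: next() consumes 12.
Step 3: next() returns 5.
Therefore result = 5.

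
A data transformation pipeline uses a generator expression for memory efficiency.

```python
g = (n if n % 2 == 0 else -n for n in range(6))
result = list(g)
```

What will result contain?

Step 1: For each n in range(6), yield n if even, else -n:
  n=0: even, yield 0
  n=1: odd, yield -1
  n=2: even, yield 2
  n=3: odd, yield -3
  n=4: even, yield 4
  n=5: odd, yield -5
Therefore result = [0, -1, 2, -3, 4, -5].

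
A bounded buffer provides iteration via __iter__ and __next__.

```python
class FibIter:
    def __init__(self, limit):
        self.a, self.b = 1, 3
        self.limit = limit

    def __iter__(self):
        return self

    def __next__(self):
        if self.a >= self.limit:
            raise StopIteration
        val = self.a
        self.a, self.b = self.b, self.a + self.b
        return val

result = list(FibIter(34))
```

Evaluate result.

Step 1: Fibonacci-like sequence (a=1, b=3) until >= 34:
  Yield 1, then a,b = 3,4
  Yield 3, then a,b = 4,7
  Yield 4, then a,b = 7,11
  Yield 7, then a,b = 11,18
  Yield 11, then a,b = 18,29
  Yield 18, then a,b = 29,47
  Yield 29, then a,b = 47,76
Step 2: 47 >= 34, stop.
Therefore result = [1, 3, 4, 7, 11, 18, 29].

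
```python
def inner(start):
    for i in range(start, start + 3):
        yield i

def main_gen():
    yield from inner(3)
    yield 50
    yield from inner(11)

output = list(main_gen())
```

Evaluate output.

Step 1: main_gen() delegates to inner(3):
  yield 3
  yield 4
  yield 5
Step 2: yield 50
Step 3: Delegates to inner(11):
  yield 11
  yield 12
  yield 13
Therefore output = [3, 4, 5, 50, 11, 12, 13].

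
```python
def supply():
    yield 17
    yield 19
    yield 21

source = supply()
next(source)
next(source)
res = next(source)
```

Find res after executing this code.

Step 1: supply() creates a generator.
Step 2: next(source) yields 17 (consumed and discarded).
Step 3: next(source) yields 19 (consumed and discarded).
Step 4: next(source) yields 21, assigned to res.
Therefore res = 21.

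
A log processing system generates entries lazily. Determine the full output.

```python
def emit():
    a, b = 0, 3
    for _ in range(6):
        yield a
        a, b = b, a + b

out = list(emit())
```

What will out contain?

Step 1: Fibonacci-like sequence starting with a=0, b=3:
  Iteration 1: yield a=0, then a,b = 3,3
  Iteration 2: yield a=3, then a,b = 3,6
  Iteration 3: yield a=3, then a,b = 6,9
  Iteration 4: yield a=6, then a,b = 9,15
  Iteration 5: yield a=9, then a,b = 15,24
  Iteration 6: yield a=15, then a,b = 24,39
Therefore out = [0, 3, 3, 6, 9, 15].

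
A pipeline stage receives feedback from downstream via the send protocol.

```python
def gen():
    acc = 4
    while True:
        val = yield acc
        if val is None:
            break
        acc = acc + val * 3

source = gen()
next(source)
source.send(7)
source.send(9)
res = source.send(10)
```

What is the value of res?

Step 1: next() -> yield acc=4.
Step 2: send(7) -> val=7, acc = 4 + 7*3 = 25, yield 25.
Step 3: send(9) -> val=9, acc = 25 + 9*3 = 52, yield 52.
Step 4: send(10) -> val=10, acc = 52 + 10*3 = 82, yield 82.
Therefore res = 82.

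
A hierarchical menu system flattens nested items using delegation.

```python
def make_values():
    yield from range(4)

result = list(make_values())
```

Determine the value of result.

Step 1: yield from delegates to the iterable, yielding each element.
Step 2: Collected values: [0, 1, 2, 3].
Therefore result = [0, 1, 2, 3].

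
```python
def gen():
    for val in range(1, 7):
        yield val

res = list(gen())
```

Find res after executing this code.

Step 1: The generator yields each value from range(1, 7).
Step 2: list() consumes all yields: [1, 2, 3, 4, 5, 6].
Therefore res = [1, 2, 3, 4, 5, 6].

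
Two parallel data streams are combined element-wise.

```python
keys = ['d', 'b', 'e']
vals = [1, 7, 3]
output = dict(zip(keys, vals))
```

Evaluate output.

Step 1: zip pairs keys with values:
  'd' -> 1
  'b' -> 7
  'e' -> 3
Therefore output = {'d': 1, 'b': 7, 'e': 3}.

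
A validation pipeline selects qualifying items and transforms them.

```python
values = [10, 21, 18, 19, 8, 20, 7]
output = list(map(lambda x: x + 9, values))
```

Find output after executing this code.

Step 1: Apply lambda x: x + 9 to each element:
  10 -> 19
  21 -> 30
  18 -> 27
  19 -> 28
  8 -> 17
  20 -> 29
  7 -> 16
Therefore output = [19, 30, 27, 28, 17, 29, 16].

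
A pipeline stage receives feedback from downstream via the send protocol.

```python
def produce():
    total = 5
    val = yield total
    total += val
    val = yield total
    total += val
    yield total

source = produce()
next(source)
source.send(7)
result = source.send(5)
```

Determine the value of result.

Step 1: next() -> yield total=5.
Step 2: send(7) -> val=7, total = 5+7 = 12, yield 12.
Step 3: send(5) -> val=5, total = 12+5 = 17, yield 17.
Therefore result = 17.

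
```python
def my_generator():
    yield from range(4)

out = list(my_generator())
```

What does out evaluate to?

Step 1: yield from delegates to the iterable, yielding each element.
Step 2: Collected values: [0, 1, 2, 3].
Therefore out = [0, 1, 2, 3].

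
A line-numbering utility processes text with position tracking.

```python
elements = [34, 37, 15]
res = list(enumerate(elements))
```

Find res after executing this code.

Step 1: enumerate pairs each element with its index:
  (0, 34)
  (1, 37)
  (2, 15)
Therefore res = [(0, 34), (1, 37), (2, 15)].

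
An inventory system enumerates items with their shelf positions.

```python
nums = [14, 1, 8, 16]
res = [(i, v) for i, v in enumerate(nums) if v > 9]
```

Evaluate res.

Step 1: Filter enumerate([14, 1, 8, 16]) keeping v > 9:
  (0, 14): 14 > 9, included
  (1, 1): 1 <= 9, excluded
  (2, 8): 8 <= 9, excluded
  (3, 16): 16 > 9, included
Therefore res = [(0, 14), (3, 16)].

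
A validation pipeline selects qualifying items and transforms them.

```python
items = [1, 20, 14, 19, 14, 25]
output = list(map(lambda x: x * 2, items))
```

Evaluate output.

Step 1: Apply lambda x: x * 2 to each element:
  1 -> 2
  20 -> 40
  14 -> 28
  19 -> 38
  14 -> 28
  25 -> 50
Therefore output = [2, 40, 28, 38, 28, 50].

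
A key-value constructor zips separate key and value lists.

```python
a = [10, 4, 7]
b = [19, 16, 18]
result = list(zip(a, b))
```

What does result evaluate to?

Step 1: zip pairs elements at same index:
  Index 0: (10, 19)
  Index 1: (4, 16)
  Index 2: (7, 18)
Therefore result = [(10, 19), (4, 16), (7, 18)].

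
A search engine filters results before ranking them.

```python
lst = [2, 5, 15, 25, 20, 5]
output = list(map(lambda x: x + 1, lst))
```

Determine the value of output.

Step 1: Apply lambda x: x + 1 to each element:
  2 -> 3
  5 -> 6
  15 -> 16
  25 -> 26
  20 -> 21
  5 -> 6
Therefore output = [3, 6, 16, 26, 21, 6].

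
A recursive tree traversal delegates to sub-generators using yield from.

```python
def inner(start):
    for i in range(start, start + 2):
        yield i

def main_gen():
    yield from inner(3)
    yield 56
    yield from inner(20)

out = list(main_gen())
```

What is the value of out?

Step 1: main_gen() delegates to inner(3):
  yield 3
  yield 4
Step 2: yield 56
Step 3: Delegates to inner(20):
  yield 20
  yield 21
Therefore out = [3, 4, 56, 20, 21].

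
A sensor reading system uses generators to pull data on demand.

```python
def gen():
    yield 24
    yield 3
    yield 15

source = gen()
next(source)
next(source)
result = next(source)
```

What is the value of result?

Step 1: gen() creates a generator.
Step 2: next(source) yields 24 (consumed and discarded).
Step 3: next(source) yields 3 (consumed and discarded).
Step 4: next(source) yields 15, assigned to result.
Therefore result = 15.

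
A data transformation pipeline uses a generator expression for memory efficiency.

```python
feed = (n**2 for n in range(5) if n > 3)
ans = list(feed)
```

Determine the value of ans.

Step 1: For range(5), keep n > 3, then square:
  n=0: 0 <= 3, excluded
  n=1: 1 <= 3, excluded
  n=2: 2 <= 3, excluded
  n=3: 3 <= 3, excluded
  n=4: 4 > 3, yield 4**2 = 16
Therefore ans = [16].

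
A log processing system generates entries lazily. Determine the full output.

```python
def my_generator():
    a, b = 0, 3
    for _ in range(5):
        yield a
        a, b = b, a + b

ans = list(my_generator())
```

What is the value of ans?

Step 1: Fibonacci-like sequence starting with a=0, b=3:
  Iteration 1: yield a=0, then a,b = 3,3
  Iteration 2: yield a=3, then a,b = 3,6
  Iteration 3: yield a=3, then a,b = 6,9
  Iteration 4: yield a=6, then a,b = 9,15
  Iteration 5: yield a=9, then a,b = 15,24
Therefore ans = [0, 3, 3, 6, 9].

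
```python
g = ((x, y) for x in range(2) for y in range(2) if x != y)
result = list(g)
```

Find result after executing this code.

Step 1: Nested generator over range(2) x range(2) where x != y:
  (0, 0): excluded (x == y)
  (0, 1): included
  (1, 0): included
  (1, 1): excluded (x == y)
Therefore result = [(0, 1), (1, 0)].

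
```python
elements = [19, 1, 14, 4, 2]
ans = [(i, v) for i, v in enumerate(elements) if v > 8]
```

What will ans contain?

Step 1: Filter enumerate([19, 1, 14, 4, 2]) keeping v > 8:
  (0, 19): 19 > 8, included
  (1, 1): 1 <= 8, excluded
  (2, 14): 14 > 8, included
  (3, 4): 4 <= 8, excluded
  (4, 2): 2 <= 8, excluded
Therefore ans = [(0, 19), (2, 14)].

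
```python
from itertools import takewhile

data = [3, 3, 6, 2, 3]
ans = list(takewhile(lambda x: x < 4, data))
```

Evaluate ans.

Step 1: takewhile stops at first element >= 4:
  3 < 4: take
  3 < 4: take
  6 >= 4: stop
Therefore ans = [3, 3].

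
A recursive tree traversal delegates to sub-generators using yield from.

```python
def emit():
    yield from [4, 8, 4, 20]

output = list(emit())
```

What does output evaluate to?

Step 1: yield from delegates to the iterable, yielding each element.
Step 2: Collected values: [4, 8, 4, 20].
Therefore output = [4, 8, 4, 20].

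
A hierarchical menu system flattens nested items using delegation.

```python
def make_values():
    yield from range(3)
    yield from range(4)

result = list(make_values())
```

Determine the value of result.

Step 1: Trace yields in order:
  yield 0
  yield 1
  yield 2
  yield 0
  yield 1
  yield 2
  yield 3
Therefore result = [0, 1, 2, 0, 1, 2, 3].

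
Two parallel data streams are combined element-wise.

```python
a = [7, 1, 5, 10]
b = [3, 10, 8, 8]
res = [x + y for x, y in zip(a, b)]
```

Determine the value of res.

Step 1: Add corresponding elements:
  7 + 3 = 10
  1 + 10 = 11
  5 + 8 = 13
  10 + 8 = 18
Therefore res = [10, 11, 13, 18].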